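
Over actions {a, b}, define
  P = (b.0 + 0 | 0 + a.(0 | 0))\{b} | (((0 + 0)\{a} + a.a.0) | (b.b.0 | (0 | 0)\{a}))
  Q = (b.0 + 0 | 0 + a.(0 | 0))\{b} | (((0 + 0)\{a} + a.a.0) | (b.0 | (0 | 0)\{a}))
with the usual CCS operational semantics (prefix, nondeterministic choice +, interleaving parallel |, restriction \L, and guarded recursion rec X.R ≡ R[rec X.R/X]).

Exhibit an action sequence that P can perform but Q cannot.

bb

P's transition system — 18 states:
  u0 = (b.0 + 0 | 0 + a.(0 | 0))\{b} | (((0 + 0)\{a} + a.a.0) | (b.b.0 | (0 | 0)\{a})) has moves -a-> u1, -a-> u2, -b-> u3
  u1 = (0 | 0)\{b} | (((0 + 0)\{a} + a.a.0) | (b.b.0 | (0 | 0)\{a})) has moves -a-> u4, -b-> u5
  u2 = (b.0 + 0 | 0 + a.(0 | 0))\{b} | (a.0 | (b.b.0 | (0 | 0)\{a})) has moves -a-> u4, -a-> u6, -b-> u7
  u3 = (b.0 + 0 | 0 + a.(0 | 0))\{b} | (((0 + 0)\{a} + a.a.0) | (b.0 | (0 | 0)\{a})) has moves -a-> u5, -a-> u7, -b-> u8
  u4 = (0 | 0)\{b} | (a.0 | (b.b.0 | (0 | 0)\{a})) has moves -a-> u9, -b-> u10
  u5 = (0 | 0)\{b} | (((0 + 0)\{a} + a.a.0) | (b.0 | (0 | 0)\{a})) has moves -a-> u10, -b-> u11
  u6 = (b.0 + 0 | 0 + a.(0 | 0))\{b} | (0 | (b.b.0 | (0 | 0)\{a})) has moves -a-> u9, -b-> u12
  u7 = (b.0 + 0 | 0 + a.(0 | 0))\{b} | (a.0 | (b.0 | (0 | 0)\{a})) has moves -a-> u10, -a-> u12, -b-> u13
  u8 = (b.0 + 0 | 0 + a.(0 | 0))\{b} | (((0 + 0)\{a} + a.a.0) | (0 | (0 | 0)\{a})) has moves -a-> u11, -a-> u13
  u9 = (0 | 0)\{b} | (0 | (b.b.0 | (0 | 0)\{a})) has moves -b-> u14
  u10 = (0 | 0)\{b} | (a.0 | (b.0 | (0 | 0)\{a})) has moves -a-> u14, -b-> u15
  u11 = (0 | 0)\{b} | (((0 + 0)\{a} + a.a.0) | (0 | (0 | 0)\{a})) has moves -a-> u15
  u12 = (b.0 + 0 | 0 + a.(0 | 0))\{b} | (0 | (b.0 | (0 | 0)\{a})) has moves -a-> u14, -b-> u16
  u13 = (b.0 + 0 | 0 + a.(0 | 0))\{b} | (a.0 | (0 | (0 | 0)\{a})) has moves -a-> u15, -a-> u16
  u14 = (0 | 0)\{b} | (0 | (b.0 | (0 | 0)\{a})) has moves -b-> u17
  u15 = (0 | 0)\{b} | (a.0 | (0 | (0 | 0)\{a})) has moves -a-> u17
  u16 = (b.0 + 0 | 0 + a.(0 | 0))\{b} | (0 | (0 | (0 | 0)\{a})) has moves -a-> u17
  u17 = (0 | 0)\{b} | (0 | (0 | (0 | 0)\{a})) has moves ∅
Q's transition system — 12 states:
  v0 = (b.0 + 0 | 0 + a.(0 | 0))\{b} | (((0 + 0)\{a} + a.a.0) | (b.0 | (0 | 0)\{a})) has moves -a-> v1, -a-> v2, -b-> v3
  v1 = (0 | 0)\{b} | (((0 + 0)\{a} + a.a.0) | (b.0 | (0 | 0)\{a})) has moves -a-> v4, -b-> v5
  v2 = (b.0 + 0 | 0 + a.(0 | 0))\{b} | (a.0 | (b.0 | (0 | 0)\{a})) has moves -a-> v4, -a-> v6, -b-> v7
  v3 = (b.0 + 0 | 0 + a.(0 | 0))\{b} | (((0 + 0)\{a} + a.a.0) | (0 | (0 | 0)\{a})) has moves -a-> v5, -a-> v7
  v4 = (0 | 0)\{b} | (a.0 | (b.0 | (0 | 0)\{a})) has moves -a-> v8, -b-> v9
  v5 = (0 | 0)\{b} | (((0 + 0)\{a} + a.a.0) | (0 | (0 | 0)\{a})) has moves -a-> v9
  v6 = (b.0 + 0 | 0 + a.(0 | 0))\{b} | (0 | (b.0 | (0 | 0)\{a})) has moves -a-> v8, -b-> v10
  v7 = (b.0 + 0 | 0 + a.(0 | 0))\{b} | (a.0 | (0 | (0 | 0)\{a})) has moves -a-> v10, -a-> v9
  v8 = (0 | 0)\{b} | (0 | (b.0 | (0 | 0)\{a})) has moves -b-> v11
  v9 = (0 | 0)\{b} | (a.0 | (0 | (0 | 0)\{a})) has moves -a-> v11
  v10 = (b.0 + 0 | 0 + a.(0 | 0))\{b} | (0 | (0 | (0 | 0)\{a})) has moves -a-> v11
  v11 = (0 | 0)\{b} | (0 | (0 | (0 | 0)\{a})) has moves ∅
Executing bb from P (initial set {u0}):
  [1] b ⇒ {u3}
  [2] b ⇒ {u8}
  ✓ P
Executing bb from Q (initial set {v0}):
  [1] b ⇒ {v3}
  [2] b ⇒ ∅  — Q cannot continue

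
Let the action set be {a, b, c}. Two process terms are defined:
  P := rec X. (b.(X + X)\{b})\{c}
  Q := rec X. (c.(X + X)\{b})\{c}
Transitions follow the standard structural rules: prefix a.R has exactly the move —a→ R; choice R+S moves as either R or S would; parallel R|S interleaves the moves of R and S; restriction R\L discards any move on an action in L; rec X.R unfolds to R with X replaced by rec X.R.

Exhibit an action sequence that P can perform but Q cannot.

LTS(P): 2 reachable states
  u0 = rec X. (b.(X + X)\{b})\{c} | ··b··> u1
  u1 = ((rec X. (b.(X + X)\{b})\{c}) + (rec X. (b.(X + X)\{b})\{c}))\{b}\{c} | (no moves)
LTS(Q): 1 reachable states
  v0 = rec X. (c.(X + X)\{b})\{c} | (no moves)
Run σ = ⟨b⟩ on P: start {u0}
  step 1 (b): {u1}
  ✓ P
Run σ = ⟨b⟩ on Q: start {v0}
  step 1 (b): ∅ (Q stuck)

b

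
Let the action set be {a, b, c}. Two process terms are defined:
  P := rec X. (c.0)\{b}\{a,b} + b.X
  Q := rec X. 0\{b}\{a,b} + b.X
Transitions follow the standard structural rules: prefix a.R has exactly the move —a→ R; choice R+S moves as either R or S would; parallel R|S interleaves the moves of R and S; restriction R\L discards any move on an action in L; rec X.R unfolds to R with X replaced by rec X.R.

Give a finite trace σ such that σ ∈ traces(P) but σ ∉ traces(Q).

c

Reachable graph of P (2 states):
  m0 = rec X. (c.0)\{b}\{a,b} + b.X :: ··b··> m0, ··c··> m1
  m1 = 0\{b}\{a,b} :: stopped
Reachable graph of Q (1 states):
  n0 = rec X. 0\{b}\{a,b} + b.X :: ··b··> n0
Trace ⟨c⟩ through P, begin at {m0}:
  step 1 (c): {m1}
  — P admits the full trace.
Trace ⟨c⟩ through Q, begin at {n0}:
  step 1 (c): ∅ (Q stuck)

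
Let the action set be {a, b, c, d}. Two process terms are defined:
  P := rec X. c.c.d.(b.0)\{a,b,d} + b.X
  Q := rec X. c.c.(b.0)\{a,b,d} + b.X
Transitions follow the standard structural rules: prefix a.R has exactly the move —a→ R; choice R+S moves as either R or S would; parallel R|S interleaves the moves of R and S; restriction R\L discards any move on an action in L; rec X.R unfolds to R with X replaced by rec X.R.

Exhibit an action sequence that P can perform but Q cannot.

P's transition system — 4 states:
  s0 = rec X. c.c.d.(b.0)\{a,b,d} + b.X | =b=> s0, =c=> s1
  s1 = c.d.(b.0)\{a,b,d} | =c=> s2
  s2 = d.(b.0)\{a,b,d} | =d=> s3
  s3 = (b.0)\{a,b,d} | stopped
Q's transition system — 3 states:
  t0 = rec X. c.c.(b.0)\{a,b,d} + b.X | =b=> t0, =c=> t1
  t1 = c.(b.0)\{a,b,d} | =c=> t2
  t2 = (b.0)\{a,b,d} | stopped
Executing ccd from P (initial set {s0}):
  step 1 (c): {s1}
  step 2 (c): {s2}
  step 3 (d): {s3}
  P completes σ.
Executing ccd from Q (initial set {t0}):
  step 1 (c): {t1}
  step 2 (c): {t2}
  step 3 (d): ∅ (Q stuck)

ccd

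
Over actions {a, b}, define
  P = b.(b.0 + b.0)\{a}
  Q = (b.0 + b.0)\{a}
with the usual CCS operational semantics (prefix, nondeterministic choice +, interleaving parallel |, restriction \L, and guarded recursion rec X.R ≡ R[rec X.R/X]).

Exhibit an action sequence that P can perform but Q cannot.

LTS(P): 3 reachable states
  s0 = b.(b.0 + b.0)\{a} → --b--▸ s1
  s1 = (b.0 + b.0)\{a} → --b--▸ s2
  s2 = 0\{a} → deadlocked
LTS(Q): 2 reachable states
  t0 = (b.0 + b.0)\{a} → --b--▸ t1
  t1 = 0\{a} → deadlocked
Trace ⟨bb⟩ through P, begin at {s0}:
  step 1 (b): {s1}
  step 2 (b): {s2}
  — P admits the full trace.
Trace ⟨bb⟩ through Q, begin at {t0}:
  step 1 (b): {t1}
  step 2 (b): no successor for Q

bb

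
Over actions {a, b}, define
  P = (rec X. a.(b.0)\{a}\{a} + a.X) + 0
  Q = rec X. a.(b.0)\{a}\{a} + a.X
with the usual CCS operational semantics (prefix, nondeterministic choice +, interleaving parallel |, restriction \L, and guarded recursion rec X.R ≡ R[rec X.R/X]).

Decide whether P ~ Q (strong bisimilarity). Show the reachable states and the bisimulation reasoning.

P ~ Q

P's transition system — 4 states:
  m0 = (rec X. a.(b.0)\{a}\{a} + a.X) + 0 ⊢ —a→ m1, —a→ m2
  m1 = (b.0)\{a}\{a} ⊢ —b→ m3
  m2 = rec X. a.(b.0)\{a}\{a} + a.X ⊢ —a→ m1, —a→ m2
  m3 = 0\{a}\{a} ⊢ ·
Q's transition system — 3 states:
  n0 = rec X. a.(b.0)\{a}\{a} + a.X ⊢ —a→ n0, —a→ n1
  n1 = (b.0)\{a}\{a} ⊢ —b→ n2
  n2 = 0\{a}\{a} ⊢ ·
Bisimilarity quotient blocks:
  B0 = {m0, m2, n0}
  B1 = {m1, n1}
  B2 = {m3, n2}
m0 ∈ B0, n0 ∈ B0 → same block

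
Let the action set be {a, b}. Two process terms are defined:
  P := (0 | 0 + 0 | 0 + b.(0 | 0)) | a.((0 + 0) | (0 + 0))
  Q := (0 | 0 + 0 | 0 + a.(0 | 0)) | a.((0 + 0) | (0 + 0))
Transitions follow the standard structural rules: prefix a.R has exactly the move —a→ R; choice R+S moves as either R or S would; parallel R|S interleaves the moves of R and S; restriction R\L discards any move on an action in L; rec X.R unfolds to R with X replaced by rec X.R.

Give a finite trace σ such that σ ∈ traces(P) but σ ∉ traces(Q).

LTS(P): 4 reachable states
  p0 = (0 | 0 + 0 | 0 + b.(0 | 0)) | a.((0 + 0) | (0 + 0)) | --a--▸ p1, --b--▸ p2
  p1 = (0 | 0 + 0 | 0 + b.(0 | 0)) | ((0 + 0) | (0 + 0)) | --b--▸ p3
  p2 = 0 | 0 | a.((0 + 0) | (0 + 0)) | --a--▸ p3
  p3 = 0 | 0 | ((0 + 0) | (0 + 0)) | ·
LTS(Q): 4 reachable states
  q0 = (0 | 0 + 0 | 0 + a.(0 | 0)) | a.((0 + 0) | (0 + 0)) | --a--▸ q1, --a--▸ q2
  q1 = (0 | 0 + 0 | 0 + a.(0 | 0)) | ((0 + 0) | (0 + 0)) | --a--▸ q3
  q2 = 0 | 0 | a.((0 + 0) | (0 + 0)) | --a--▸ q3
  q3 = 0 | 0 | ((0 + 0) | (0 + 0)) | ·
Executing b from P (initial set {p0}):
  after b @ step 1: {p2}
  — P admits the full trace.
Executing b from Q (initial set {q0}):
  after b @ step 1: no successor for Q

b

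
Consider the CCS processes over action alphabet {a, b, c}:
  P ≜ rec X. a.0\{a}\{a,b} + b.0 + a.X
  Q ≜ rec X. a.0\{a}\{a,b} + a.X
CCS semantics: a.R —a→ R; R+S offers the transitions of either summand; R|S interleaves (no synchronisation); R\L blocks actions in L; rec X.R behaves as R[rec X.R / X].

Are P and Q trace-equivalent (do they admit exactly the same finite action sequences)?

P's transition system — 3 states:
  p0 = rec X. a.0\{a}\{a,b} + b.0 + a.X ⊢ —a→ p0, —a→ p1, —b→ p2
  p1 = 0\{a}\{a,b} ⊢ stopped
  p2 = 0 ⊢ stopped
Q's transition system — 2 states:
  q0 = rec X. a.0\{a}\{a,b} + a.X ⊢ —a→ q0, —a→ q1
  q1 = 0\{a}\{a,b} ⊢ stopped
Run σ = ⟨b⟩ on P: start {p0}
  [1] b ⇒ {p2}
  P completes σ.
Run σ = ⟨b⟩ on Q: start {q0}
  [1] b ⇒ no successor for Q

NO — witness ⟨b⟩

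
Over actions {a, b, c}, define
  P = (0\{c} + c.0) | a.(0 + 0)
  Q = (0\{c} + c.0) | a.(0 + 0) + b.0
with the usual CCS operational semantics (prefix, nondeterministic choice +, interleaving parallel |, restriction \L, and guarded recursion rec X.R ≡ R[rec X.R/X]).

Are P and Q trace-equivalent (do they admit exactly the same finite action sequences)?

LTS(P): 4 reachable states
  u0 = (0\{c} + c.0) | a.(0 + 0) ⊢ —a→ u1, —c→ u2
  u1 = (0\{c} + c.0) | (0 + 0) ⊢ —c→ u3
  u2 = 0 | a.(0 + 0) ⊢ —a→ u3
  u3 = 0 | (0 + 0) ⊢ ∅
LTS(Q): 5 reachable states
  v0 = (0\{c} + c.0) | a.(0 + 0) + b.0 ⊢ —a→ v1, —b→ v2, —c→ v3
  v1 = (0\{c} + c.0) | (0 + 0) ⊢ —c→ v4
  v2 = 0 ⊢ ∅
  v3 = 0 | a.(0 + 0) ⊢ —a→ v4
  v4 = 0 | (0 + 0) ⊢ ∅
Trace ⟨b⟩ through Q, begin at {v0}:
  [1] b ⇒ {v2}
  — Q admits the full trace.
Trace ⟨b⟩ through P, begin at {u0}:
  [1] b ⇒ ∅  — P cannot continue

NO — witness ⟨b⟩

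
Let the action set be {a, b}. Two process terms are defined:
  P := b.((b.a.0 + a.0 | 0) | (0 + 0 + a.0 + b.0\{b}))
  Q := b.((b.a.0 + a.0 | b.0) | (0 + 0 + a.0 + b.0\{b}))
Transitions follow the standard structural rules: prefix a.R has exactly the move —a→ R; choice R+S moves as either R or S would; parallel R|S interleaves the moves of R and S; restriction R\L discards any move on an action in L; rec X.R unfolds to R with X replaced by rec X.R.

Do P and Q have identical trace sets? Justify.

LTS(P): 13 reachable states
  u0 = b.((b.a.0 + a.0 | 0) | (0 + 0 + a.0 + b.0\{b})) has moves —b→ u1
  u1 = (b.a.0 + a.0 | 0) | (0 + 0 + a.0 + b.0\{b}) has moves —a→ u2, —a→ u3, —b→ u4, —b→ u5
  u2 = (b.a.0 + a.0 | 0) | 0 has moves —a→ u6, —b→ u7
  u3 = 0 | 0 | (0 + 0 + a.0 + b.0\{b}) has moves —a→ u6, —b→ u8
  u4 = (b.a.0 + a.0 | 0) | 0\{b} has moves —a→ u8, —b→ u9
  u5 = a.0 | (0 + 0 + a.0 + b.0\{b}) has moves —a→ u10, —a→ u7, —b→ u9
  u6 = 0 | 0 | 0 has moves ∅
  u7 = a.0 | 0 has moves —a→ u11
  u8 = 0 | 0 | 0\{b} has moves ∅
  u9 = a.0 | 0\{b} has moves —a→ u12
  u10 = 0 | (0 + 0 + a.0 + b.0\{b}) has moves —a→ u11, —b→ u12
  u11 = 0 | 0 has moves ∅
  u12 = 0 | 0\{b} has moves ∅
LTS(Q): 19 reachable states
  v0 = b.((b.a.0 + a.0 | b.0) | (0 + 0 + a.0 + b.0\{b})) has moves —b→ v1
  v1 = (b.a.0 + a.0 | b.0) | (0 + 0 + a.0 + b.0\{b}) has moves —a→ v2, —a→ v3, —b→ v4, —b→ v5, —b→ v6
  v2 = (b.a.0 + a.0 | b.0) | 0 has moves —a→ v7, —b→ v8, —b→ v9
  v3 = 0 | b.0 | (0 + 0 + a.0 + b.0\{b}) has moves —a→ v7, —b→ v10, —b→ v11
  v4 = (b.a.0 + a.0 | b.0) | 0\{b} has moves —a→ v11, —b→ v12, —b→ v13
  v5 = a.0 | (0 + 0 + a.0 + b.0\{b}) has moves —a→ v14, —a→ v8, —b→ v13
  v6 = a.0 | 0 | (0 + 0 + a.0 + b.0\{b}) has moves —a→ v10, —a→ v9, —b→ v12
  v7 = 0 | b.0 | 0 has moves —b→ v15
  v8 = a.0 | 0 has moves —a→ v16
  v9 = a.0 | 0 | 0 has moves —a→ v15
  v10 = 0 | 0 | (0 + 0 + a.0 + b.0\{b}) has moves —a→ v15, —b→ v17
  v11 = 0 | b.0 | 0\{b} has moves —b→ v17
  v12 = a.0 | 0 | 0\{b} has moves —a→ v17
  v13 = a.0 | 0\{b} has moves —a→ v18
  v14 = 0 | (0 + 0 + a.0 + b.0\{b}) has moves —a→ v16, —b→ v18
  v15 = 0 | 0 | 0 has moves ∅
  v16 = 0 | 0 has moves ∅
  v17 = 0 | 0 | 0\{b} has moves ∅
  v18 = 0 | 0\{b} has moves ∅
Trace ⟨baab⟩ through Q, begin at {v0}:
  after b @ step 1: {v1}
  after a @ step 2: {v2, v3}
  after a @ step 3: {v7}
  after b @ step 4: {v15}
  — Q admits the full trace.
Trace ⟨baab⟩ through P, begin at {u0}:
  after b @ step 1: {u1}
  after a @ step 2: {u2, u3}
  after a @ step 3: {u6}
  after b @ step 4: ∅  — P cannot continue

NO — witness ⟨baab⟩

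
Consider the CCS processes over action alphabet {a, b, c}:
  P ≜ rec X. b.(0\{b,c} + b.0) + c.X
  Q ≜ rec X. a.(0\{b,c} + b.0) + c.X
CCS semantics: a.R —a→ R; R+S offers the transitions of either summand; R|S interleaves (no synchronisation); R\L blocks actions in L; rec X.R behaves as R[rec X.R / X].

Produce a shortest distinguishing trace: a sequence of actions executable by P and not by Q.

LTS(P): 3 reachable states
  m0 = rec X. b.(0\{b,c} + b.0) + c.X → =b=> m1, =c=> m0
  m1 = 0\{b,c} + b.0 → =b=> m2
  m2 = 0 → ·
LTS(Q): 3 reachable states
  n0 = rec X. a.(0\{b,c} + b.0) + c.X → =a=> n1, =c=> n0
  n1 = 0\{b,c} + b.0 → =b=> n2
  n2 = 0 → ·
Run σ = ⟨b⟩ on P: start {m0}
  step 1 (b): {m1}
  — P admits the full trace.
Run σ = ⟨b⟩ on Q: start {n0}
  step 1 (b): ∅ (Q stuck)

b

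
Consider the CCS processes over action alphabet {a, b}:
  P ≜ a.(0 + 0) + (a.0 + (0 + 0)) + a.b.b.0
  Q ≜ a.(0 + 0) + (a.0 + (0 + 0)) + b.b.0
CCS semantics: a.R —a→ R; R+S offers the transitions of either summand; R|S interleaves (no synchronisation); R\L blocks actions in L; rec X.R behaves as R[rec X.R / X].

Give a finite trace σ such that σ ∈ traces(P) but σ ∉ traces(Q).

P's transition system — 5 states:
  p0 = a.(0 + 0) + (a.0 + (0 + 0)) + a.b.b.0 | ··a··> p1, ··a··> p2, ··a··> p3
  p1 = 0 | ∅
  p2 = 0 + 0 | ∅
  p3 = b.b.0 | ··b··> p4
  p4 = b.0 | ··b··> p1
Q's transition system — 4 states:
  q0 = a.(0 + 0) + (a.0 + (0 + 0)) + b.b.0 | ··a··> q1, ··a··> q2, ··b··> q3
  q1 = 0 | ∅
  q2 = 0 + 0 | ∅
  q3 = b.0 | ··b··> q1
Executing ab from P (initial set {p0}):
  [1] a ⇒ {p1, p2, p3}
  [2] b ⇒ {p4}
  ✓ P
Executing ab from Q (initial set {q0}):
  [1] a ⇒ {q1, q2}
  [2] b ⇒ no successor for Q

ab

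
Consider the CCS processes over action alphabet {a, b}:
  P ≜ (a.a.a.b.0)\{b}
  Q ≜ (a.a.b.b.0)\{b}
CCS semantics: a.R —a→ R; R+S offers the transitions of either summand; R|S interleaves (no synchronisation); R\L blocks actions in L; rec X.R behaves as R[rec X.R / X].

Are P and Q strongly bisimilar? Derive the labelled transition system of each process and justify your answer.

Reachable graph of P (4 states):
  u0 = (a.a.a.b.0)\{b} → --a--▸ u1
  u1 = (a.a.b.0)\{b} → --a--▸ u2
  u2 = (a.b.0)\{b} → --a--▸ u3
  u3 = (b.0)\{b} → ·
Reachable graph of Q (3 states):
  v0 = (a.a.b.b.0)\{b} → --a--▸ v1
  v1 = (a.b.b.0)\{b} → --a--▸ v2
  v2 = (b.b.0)\{b} → ·
Coarsest stable partition (strong bisimilarity classes):
  B0 = {u0}
  B1 = {u1, v0}
  B2 = {u2, v1}
  B3 = {u3, v2}
u0 ∈ B0, v0 ∈ B1 → different blocks

P ≁ Q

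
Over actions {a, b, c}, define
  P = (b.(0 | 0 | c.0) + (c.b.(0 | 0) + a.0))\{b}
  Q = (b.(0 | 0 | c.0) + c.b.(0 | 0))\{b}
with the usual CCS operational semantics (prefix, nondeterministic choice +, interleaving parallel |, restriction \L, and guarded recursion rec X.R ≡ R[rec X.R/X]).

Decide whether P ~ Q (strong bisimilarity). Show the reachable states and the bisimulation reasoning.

P's transition system — 3 states:
  m0 = (b.(0 | 0 | c.0) + (c.b.(0 | 0) + a.0))\{b} has moves --a--▸ m1, --c--▸ m2
  m1 = 0\{b} has moves (no moves)
  m2 = (b.(0 | 0))\{b} has moves (no moves)
Q's transition system — 2 states:
  n0 = (b.(0 | 0 | c.0) + c.b.(0 | 0))\{b} has moves --c--▸ n1
  n1 = (b.(0 | 0))\{b} has moves (no moves)
Bisimilarity quotient blocks:
  B0 = {m0}
  B1 = {m1, m2, n1}
  B2 = {n0}
m0 ∈ B0, n0 ∈ B2 → different blocks

P ≁ Q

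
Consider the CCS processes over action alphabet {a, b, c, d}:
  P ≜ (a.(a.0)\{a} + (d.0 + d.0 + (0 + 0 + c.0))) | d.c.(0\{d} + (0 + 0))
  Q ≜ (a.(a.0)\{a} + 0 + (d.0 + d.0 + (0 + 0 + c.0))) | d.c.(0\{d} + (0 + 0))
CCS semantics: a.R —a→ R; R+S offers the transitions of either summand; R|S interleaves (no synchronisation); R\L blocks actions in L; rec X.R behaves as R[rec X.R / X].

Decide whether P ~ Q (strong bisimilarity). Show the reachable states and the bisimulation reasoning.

LTS(P): 9 reachable states
  u0 = (a.(a.0)\{a} + (d.0 + d.0 + (0 + 0 + c.0))) | d.c.(0\{d} + (0 + 0)) ⊢ =a=> u1, =c=> u2, =d=> u2, =d=> u3
  u1 = (a.0)\{a} | d.c.(0\{d} + (0 + 0)) ⊢ =d=> u4
  u2 = 0 | d.c.(0\{d} + (0 + 0)) ⊢ =d=> u5
  u3 = (a.(a.0)\{a} + (d.0 + d.0 + (0 + 0 + c.0))) | c.(0\{d} + (0 + 0)) ⊢ =a=> u4, =c=> u5, =c=> u6, =d=> u5
  u4 = (a.0)\{a} | c.(0\{d} + (0 + 0)) ⊢ =c=> u7
  u5 = 0 | c.(0\{d} + (0 + 0)) ⊢ =c=> u8
  u6 = (a.(a.0)\{a} + (d.0 + d.0 + (0 + 0 + c.0))) | (0\{d} + (0 + 0)) ⊢ =a=> u7, =c=> u8, =d=> u8
  u7 = (a.0)\{a} | (0\{d} + (0 + 0)) ⊢ ∅
  u8 = 0 | (0\{d} + (0 + 0)) ⊢ ∅
LTS(Q): 9 reachable states
  v0 = (a.(a.0)\{a} + 0 + (d.0 + d.0 + (0 + 0 + c.0))) | d.c.(0\{d} + (0 + 0)) ⊢ =a=> v1, =c=> v2, =d=> v2, =d=> v3
  v1 = (a.0)\{a} | d.c.(0\{d} + (0 + 0)) ⊢ =d=> v4
  v2 = 0 | d.c.(0\{d} + (0 + 0)) ⊢ =d=> v5
  v3 = (a.(a.0)\{a} + 0 + (d.0 + d.0 + (0 + 0 + c.0))) | c.(0\{d} + (0 + 0)) ⊢ =a=> v4, =c=> v5, =c=> v6, =d=> v5
  v4 = (a.0)\{a} | c.(0\{d} + (0 + 0)) ⊢ =c=> v7
  v5 = 0 | c.(0\{d} + (0 + 0)) ⊢ =c=> v8
  v6 = (a.(a.0)\{a} + 0 + (d.0 + d.0 + (0 + 0 + c.0))) | (0\{d} + (0 + 0)) ⊢ =a=> v7, =c=> v8, =d=> v8
  v7 = (a.0)\{a} | (0\{d} + (0 + 0)) ⊢ ∅
  v8 = 0 | (0\{d} + (0 + 0)) ⊢ ∅
Coarsest stable partition (strong bisimilarity classes):
  B0 = {u0, v0}
  B1 = {u1, u2, v1, v2}
  B2 = {u4, u5, v4, v5}
  B3 = {u7, u8, v7, v8}
  B4 = {u3, v3}
  B5 = {u6, v6}
u0 ∈ B0, v0 ∈ B0 → same block

bisimilar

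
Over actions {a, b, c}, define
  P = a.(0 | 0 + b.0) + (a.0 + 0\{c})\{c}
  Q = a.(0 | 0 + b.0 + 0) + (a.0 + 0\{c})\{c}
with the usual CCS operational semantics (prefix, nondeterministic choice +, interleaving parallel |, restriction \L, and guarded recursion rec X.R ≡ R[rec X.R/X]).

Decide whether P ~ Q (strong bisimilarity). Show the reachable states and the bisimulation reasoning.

YES

LTS(P): 4 reachable states
  p0 = a.(0 | 0 + b.0) + (a.0 + 0\{c})\{c} | -a-> p1, -a-> p2
  p1 = 0 | 0 + b.0 | -b-> p3
  p2 = 0\{c} | stopped
  p3 = 0 | stopped
LTS(Q): 4 reachable states
  q0 = a.(0 | 0 + b.0 + 0) + (a.0 + 0\{c})\{c} | -a-> q1, -a-> q2
  q1 = 0 | 0 + b.0 + 0 | -b-> q3
  q2 = 0\{c} | stopped
  q3 = 0 | stopped
Partition-refinement fixed point:
  B0 = {p0, q0}
  B1 = {p1, q1}
  B2 = {p2, p3, q2, q3}
p0 ∈ B0, q0 ∈ B0 → same block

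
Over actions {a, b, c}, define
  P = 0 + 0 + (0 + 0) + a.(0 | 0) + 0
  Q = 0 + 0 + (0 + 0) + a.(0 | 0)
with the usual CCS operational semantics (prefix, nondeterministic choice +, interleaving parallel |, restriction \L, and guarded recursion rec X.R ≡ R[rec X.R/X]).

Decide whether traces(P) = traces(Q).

trace-equivalent

Reachable graph of P (2 states):
  p0 = 0 + 0 + (0 + 0) + a.(0 | 0) + 0 | --a--▸ p1
  p1 = 0 | 0 | ∅
Reachable graph of Q (2 states):
  q0 = 0 + 0 + (0 + 0) + a.(0 | 0) | --a--▸ q1
  q1 = 0 | 0 | ∅
Bisimilarity quotient blocks:
  B0 = {p0, q0}
  B1 = {p1, q1}
p0 ∈ B0, q0 ∈ B0 → same block
Bisimilar ⇒ trace-equivalent.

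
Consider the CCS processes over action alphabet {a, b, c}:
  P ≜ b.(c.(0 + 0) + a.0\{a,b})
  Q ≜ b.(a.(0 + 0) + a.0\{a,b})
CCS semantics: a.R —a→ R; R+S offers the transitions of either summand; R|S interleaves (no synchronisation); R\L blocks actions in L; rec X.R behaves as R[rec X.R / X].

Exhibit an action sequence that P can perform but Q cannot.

bc

P's transition system — 4 states:
  p0 = b.(c.(0 + 0) + a.0\{a,b}) has moves --b--▸ p1
  p1 = c.(0 + 0) + a.0\{a,b} has moves --a--▸ p2, --c--▸ p3
  p2 = 0\{a,b} has moves ·
  p3 = 0 + 0 has moves ·
Q's transition system — 4 states:
  q0 = b.(a.(0 + 0) + a.0\{a,b}) has moves --b--▸ q1
  q1 = a.(0 + 0) + a.0\{a,b} has moves --a--▸ q2, --a--▸ q3
  q2 = 0 + 0 has moves ·
  q3 = 0\{a,b} has moves ·
Executing bc from P (initial set {p0}):
  step 1 (b): {p1}
  step 2 (c): {p3}
  ✓ P
Executing bc from Q (initial set {q0}):
  step 1 (b): {q1}
  step 2 (c): ∅ (Q stuck)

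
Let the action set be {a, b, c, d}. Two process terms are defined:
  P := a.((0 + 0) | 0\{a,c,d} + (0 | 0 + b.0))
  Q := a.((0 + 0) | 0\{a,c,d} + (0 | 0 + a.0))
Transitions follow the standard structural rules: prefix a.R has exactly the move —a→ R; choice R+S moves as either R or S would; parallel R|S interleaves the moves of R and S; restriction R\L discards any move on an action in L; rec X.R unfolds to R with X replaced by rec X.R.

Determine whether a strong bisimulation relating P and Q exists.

not bisimilar

Reachable graph of P (3 states):
  u0 = a.((0 + 0) | 0\{a,c,d} + (0 | 0 + b.0)) :: --a--▸ u1
  u1 = (0 + 0) | 0\{a,c,d} + (0 | 0 + b.0) :: --b--▸ u2
  u2 = 0 :: ∅
Reachable graph of Q (3 states):
  v0 = a.((0 + 0) | 0\{a,c,d} + (0 | 0 + a.0)) :: --a--▸ v1
  v1 = (0 + 0) | 0\{a,c,d} + (0 | 0 + a.0) :: --a--▸ v2
  v2 = 0 :: ∅
Partition-refinement fixed point:
  B0 = {u0}
  B1 = {u1}
  B2 = {u2, v2}
  B3 = {v0}
  B4 = {v1}
u0 ∈ B0, v0 ∈ B3 → different blocks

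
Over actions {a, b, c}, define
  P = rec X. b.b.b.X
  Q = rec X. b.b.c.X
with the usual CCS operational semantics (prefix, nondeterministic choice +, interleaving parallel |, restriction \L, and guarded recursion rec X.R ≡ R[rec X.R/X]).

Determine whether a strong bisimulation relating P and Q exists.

P's transition system — 3 states:
  m0 = rec X. b.b.b.X ⊢ ··b··> m1
  m1 = b.b.(rec X. b.b.b.X) ⊢ ··b··> m2
  m2 = b.(rec X. b.b.b.X) ⊢ ··b··> m0
Q's transition system — 3 states:
  n0 = rec X. b.b.c.X ⊢ ··b··> n1
  n1 = b.c.(rec X. b.b.c.X) ⊢ ··b··> n2
  n2 = c.(rec X. b.b.c.X) ⊢ ··c··> n0
Partition-refinement fixed point:
  B0 = {m0, m1, m2}
  B1 = {n0}
  B2 = {n1}
  B3 = {n2}
m0 ∈ B0, n0 ∈ B1 → different blocks

P ≁ Q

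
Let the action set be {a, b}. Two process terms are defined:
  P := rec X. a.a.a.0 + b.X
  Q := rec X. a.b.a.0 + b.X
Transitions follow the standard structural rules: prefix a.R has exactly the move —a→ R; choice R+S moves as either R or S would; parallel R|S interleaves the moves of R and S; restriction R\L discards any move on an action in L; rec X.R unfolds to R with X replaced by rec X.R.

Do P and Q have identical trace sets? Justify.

P's transition system — 4 states:
  s0 = rec X. a.a.a.0 + b.X has moves =a=> s1, =b=> s0
  s1 = a.a.0 has moves =a=> s2
  s2 = a.0 has moves =a=> s3
  s3 = 0 has moves (no moves)
Q's transition system — 4 states:
  t0 = rec X. a.b.a.0 + b.X has moves =a=> t1, =b=> t0
  t1 = b.a.0 has moves =b=> t2
  t2 = a.0 has moves =a=> t3
  t3 = 0 has moves (no moves)
Trace ⟨aa⟩ through P, begin at {s0}:
  [1] a ⇒ {s1}
  [2] a ⇒ {s2}
  P completes σ.
Trace ⟨aa⟩ through Q, begin at {t0}:
  [1] a ⇒ {t1}
  [2] a ⇒ no successor for Q

traces(P) ≠ traces(Q) — witness ⟨aa⟩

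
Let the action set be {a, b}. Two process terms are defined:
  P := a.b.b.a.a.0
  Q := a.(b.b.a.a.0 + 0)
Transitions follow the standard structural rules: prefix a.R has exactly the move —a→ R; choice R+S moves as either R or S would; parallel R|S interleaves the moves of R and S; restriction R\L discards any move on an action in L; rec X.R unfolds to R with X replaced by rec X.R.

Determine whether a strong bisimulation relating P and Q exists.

P ~ Q

Reachable graph of P (6 states):
  u0 = a.b.b.a.a.0 ⊢ ··a··> u1
  u1 = b.b.a.a.0 ⊢ ··b··> u2
  u2 = b.a.a.0 ⊢ ··b··> u3
  u3 = a.a.0 ⊢ ··a··> u4
  u4 = a.0 ⊢ ··a··> u5
  u5 = 0 ⊢ (no moves)
Reachable graph of Q (6 states):
  v0 = a.(b.b.a.a.0 + 0) ⊢ ··a··> v1
  v1 = b.b.a.a.0 + 0 ⊢ ··b··> v2
  v2 = b.a.a.0 ⊢ ··b··> v3
  v3 = a.a.0 ⊢ ··a··> v4
  v4 = a.0 ⊢ ··a··> v5
  v5 = 0 ⊢ (no moves)
Partition-refinement fixed point:
  B0 = {u0, v0}
  B1 = {u1, v1}
  B2 = {u2, v2}
  B3 = {u3, v3}
  B4 = {u4, v4}
  B5 = {u5, v5}
u0 ∈ B0, v0 ∈ B0 → same block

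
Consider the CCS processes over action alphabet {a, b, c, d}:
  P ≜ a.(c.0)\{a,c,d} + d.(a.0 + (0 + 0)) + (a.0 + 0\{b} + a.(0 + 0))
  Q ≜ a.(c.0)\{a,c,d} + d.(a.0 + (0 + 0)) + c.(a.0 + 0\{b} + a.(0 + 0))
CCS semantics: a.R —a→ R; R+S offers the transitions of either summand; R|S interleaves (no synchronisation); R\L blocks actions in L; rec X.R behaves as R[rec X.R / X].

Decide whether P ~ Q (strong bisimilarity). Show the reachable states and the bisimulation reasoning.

Reachable graph of P (5 states):
  m0 = a.(c.0)\{a,c,d} + d.(a.0 + (0 + 0)) + (a.0 + 0\{b} + a.(0 + 0)) → —a→ m1, —a→ m2, —a→ m3, —d→ m4
  m1 = (c.0)\{a,c,d} → stopped
  m2 = 0 → stopped
  m3 = 0 + 0 → stopped
  m4 = a.0 + (0 + 0) → —a→ m2
Reachable graph of Q (6 states):
  n0 = a.(c.0)\{a,c,d} + d.(a.0 + (0 + 0)) + c.(a.0 + 0\{b} + a.(0 + 0)) → —a→ n1, —c→ n2, —d→ n3
  n1 = (c.0)\{a,c,d} → stopped
  n2 = a.0 + 0\{b} + a.(0 + 0) → —a→ n4, —a→ n5
  n3 = a.0 + (0 + 0) → —a→ n4
  n4 = 0 → stopped
  n5 = 0 + 0 → stopped
Partition-refinement fixed point:
  B0 = {m0}
  B1 = {m1, m2, m3, n1, n4, n5}
  B2 = {m4, n2, n3}
  B3 = {n0}
m0 ∈ B0, n0 ∈ B3 → different blocks

P ≁ Q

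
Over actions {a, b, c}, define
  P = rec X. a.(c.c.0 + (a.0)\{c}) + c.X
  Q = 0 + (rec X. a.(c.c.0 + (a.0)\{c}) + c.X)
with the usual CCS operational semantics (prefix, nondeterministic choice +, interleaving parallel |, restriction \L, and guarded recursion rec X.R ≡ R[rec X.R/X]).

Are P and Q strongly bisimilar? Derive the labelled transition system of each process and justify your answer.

LTS(P): 5 reachable states
  u0 = rec X. a.(c.c.0 + (a.0)\{c}) + c.X :: -a-> u1, -c-> u0
  u1 = c.c.0 + (a.0)\{c} :: -a-> u2, -c-> u3
  u2 = 0\{c} :: stopped
  u3 = c.0 :: -c-> u4
  u4 = 0 :: stopped
LTS(Q): 6 reachable states
  v0 = 0 + (rec X. a.(c.c.0 + (a.0)\{c}) + c.X) :: -a-> v1, -c-> v2
  v1 = c.c.0 + (a.0)\{c} :: -a-> v3, -c-> v4
  v2 = rec X. a.(c.c.0 + (a.0)\{c}) + c.X :: -a-> v1, -c-> v2
  v3 = 0\{c} :: stopped
  v4 = c.0 :: -c-> v5
  v5 = 0 :: stopped
Partition-refinement fixed point:
  B0 = {u0, v0, v2}
  B1 = {u1, v1}
  B2 = {u3, v4}
  B3 = {u2, u4, v3, v5}
u0 ∈ B0, v0 ∈ B0 → same block

bisimilar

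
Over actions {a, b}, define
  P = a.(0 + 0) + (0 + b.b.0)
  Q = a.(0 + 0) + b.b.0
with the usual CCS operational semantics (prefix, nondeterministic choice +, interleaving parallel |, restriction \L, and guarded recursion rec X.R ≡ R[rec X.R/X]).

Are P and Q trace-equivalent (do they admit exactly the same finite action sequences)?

P's transition system — 4 states:
  p0 = a.(0 + 0) + (0 + b.b.0) ⊢ -a-> p1, -b-> p2
  p1 = 0 + 0 ⊢ stopped
  p2 = b.0 ⊢ -b-> p3
  p3 = 0 ⊢ stopped
Q's transition system — 4 states:
  q0 = a.(0 + 0) + b.b.0 ⊢ -a-> q1, -b-> q2
  q1 = 0 + 0 ⊢ stopped
  q2 = b.0 ⊢ -b-> q3
  q3 = 0 ⊢ stopped
Bisimilarity quotient blocks:
  B0 = {p0, q0}
  B1 = {p1, p3, q1, q3}
  B2 = {p2, q2}
p0 ∈ B0, q0 ∈ B0 → same block
Bisimilar ⇒ trace-equivalent.

YES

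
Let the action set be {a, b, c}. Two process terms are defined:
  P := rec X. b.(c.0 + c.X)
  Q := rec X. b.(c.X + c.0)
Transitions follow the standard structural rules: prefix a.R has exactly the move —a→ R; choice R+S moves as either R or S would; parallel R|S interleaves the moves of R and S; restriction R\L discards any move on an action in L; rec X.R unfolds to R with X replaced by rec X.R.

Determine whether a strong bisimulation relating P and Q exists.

YES

LTS(P): 3 reachable states
  m0 = rec X. b.(c.0 + c.X) :: -b-> m1
  m1 = c.0 + c.(rec X. b.(c.0 + c.X)) :: -c-> m0, -c-> m2
  m2 = 0 :: (no moves)
LTS(Q): 3 reachable states
  n0 = rec X. b.(c.X + c.0) :: -b-> n1
  n1 = c.(rec X. b.(c.X + c.0)) + c.0 :: -c-> n0, -c-> n2
  n2 = 0 :: (no moves)
Coarsest stable partition (strong bisimilarity classes):
  B0 = {m0, n0}
  B1 = {m1, n1}
  B2 = {m2, n2}
m0 ∈ B0, n0 ∈ B0 → same block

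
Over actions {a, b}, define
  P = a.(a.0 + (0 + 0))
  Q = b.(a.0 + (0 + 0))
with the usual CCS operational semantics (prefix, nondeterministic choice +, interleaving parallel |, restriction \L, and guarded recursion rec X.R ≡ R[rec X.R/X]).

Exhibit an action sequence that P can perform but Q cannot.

a

LTS(P): 3 reachable states
  m0 = a.(a.0 + (0 + 0)) has moves —a→ m1
  m1 = a.0 + (0 + 0) has moves —a→ m2
  m2 = 0 has moves deadlocked
LTS(Q): 3 reachable states
  n0 = b.(a.0 + (0 + 0)) has moves —b→ n1
  n1 = a.0 + (0 + 0) has moves —a→ n2
  n2 = 0 has moves deadlocked
Run σ = ⟨a⟩ on P: start {m0}
  after a @ step 1: {m1}
  P completes σ.
Run σ = ⟨a⟩ on Q: start {n0}
  after a @ step 1: ∅  — Q cannot continue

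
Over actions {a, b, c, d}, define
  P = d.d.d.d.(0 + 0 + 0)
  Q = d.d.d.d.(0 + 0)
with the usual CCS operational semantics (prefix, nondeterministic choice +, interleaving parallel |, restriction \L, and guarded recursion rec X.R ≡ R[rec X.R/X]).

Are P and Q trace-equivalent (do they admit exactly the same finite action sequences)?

P's transition system — 5 states:
  u0 = d.d.d.d.(0 + 0 + 0) → ··d··> u1
  u1 = d.d.d.(0 + 0 + 0) → ··d··> u2
  u2 = d.d.(0 + 0 + 0) → ··d··> u3
  u3 = d.(0 + 0 + 0) → ··d··> u4
  u4 = 0 + 0 + 0 → (no moves)
Q's transition system — 5 states:
  v0 = d.d.d.d.(0 + 0) → ··d··> v1
  v1 = d.d.d.(0 + 0) → ··d··> v2
  v2 = d.d.(0 + 0) → ··d··> v3
  v3 = d.(0 + 0) → ··d··> v4
  v4 = 0 + 0 → (no moves)
Coarsest stable partition (strong bisimilarity classes):
  B0 = {u0, v0}
  B1 = {u1, v1}
  B2 = {u2, v2}
  B3 = {u3, v3}
  B4 = {u4, v4}
u0 ∈ B0, v0 ∈ B0 → same block
Bisimilar ⇒ trace-equivalent.

YES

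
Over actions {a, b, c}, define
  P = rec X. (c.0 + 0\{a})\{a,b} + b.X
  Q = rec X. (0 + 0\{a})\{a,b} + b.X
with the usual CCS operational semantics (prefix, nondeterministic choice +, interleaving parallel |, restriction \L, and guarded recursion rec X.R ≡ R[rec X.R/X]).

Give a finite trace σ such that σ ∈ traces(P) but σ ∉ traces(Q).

LTS(P): 2 reachable states
  u0 = rec X. (c.0 + 0\{a})\{a,b} + b.X :: --b--▸ u0, --c--▸ u1
  u1 = 0\{a,b} :: deadlocked
LTS(Q): 1 reachable states
  v0 = rec X. (0 + 0\{a})\{a,b} + b.X :: --b--▸ v0
Executing c from P (initial set {u0}):
  [1] c ⇒ {u1}
  — P admits the full trace.
Executing c from Q (initial set {v0}):
  [1] c ⇒ no successor for Q

c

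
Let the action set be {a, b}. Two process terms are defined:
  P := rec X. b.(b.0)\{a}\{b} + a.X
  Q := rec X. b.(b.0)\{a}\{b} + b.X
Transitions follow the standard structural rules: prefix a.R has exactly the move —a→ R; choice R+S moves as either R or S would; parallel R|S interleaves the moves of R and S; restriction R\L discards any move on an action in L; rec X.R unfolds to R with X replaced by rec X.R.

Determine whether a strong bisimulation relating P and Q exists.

P's transition system — 2 states:
  m0 = rec X. b.(b.0)\{a}\{b} + a.X has moves =a=> m0, =b=> m1
  m1 = (b.0)\{a}\{b} has moves deadlocked
Q's transition system — 2 states:
  n0 = rec X. b.(b.0)\{a}\{b} + b.X has moves =b=> n0, =b=> n1
  n1 = (b.0)\{a}\{b} has moves deadlocked
Coarsest stable partition (strong bisimilarity classes):
  B0 = {m0}
  B1 = {m1, n1}
  B2 = {n0}
m0 ∈ B0, n0 ∈ B2 → different blocks

P ≁ Q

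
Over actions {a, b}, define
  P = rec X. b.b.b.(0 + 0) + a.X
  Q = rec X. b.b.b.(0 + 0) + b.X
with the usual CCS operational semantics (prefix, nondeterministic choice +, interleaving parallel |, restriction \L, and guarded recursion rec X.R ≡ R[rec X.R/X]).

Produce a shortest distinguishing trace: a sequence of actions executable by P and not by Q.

LTS(P): 4 reachable states
  u0 = rec X. b.b.b.(0 + 0) + a.X ⊢ --a--▸ u0, --b--▸ u1
  u1 = b.b.(0 + 0) ⊢ --b--▸ u2
  u2 = b.(0 + 0) ⊢ --b--▸ u3
  u3 = 0 + 0 ⊢ ·
LTS(Q): 4 reachable states
  v0 = rec X. b.b.b.(0 + 0) + b.X ⊢ --b--▸ v0, --b--▸ v1
  v1 = b.b.(0 + 0) ⊢ --b--▸ v2
  v2 = b.(0 + 0) ⊢ --b--▸ v3
  v3 = 0 + 0 ⊢ ·
Trace ⟨a⟩ through P, begin at {u0}:
  step 1 (a): {u0}
  ✓ P
Trace ⟨a⟩ through Q, begin at {v0}:
  step 1 (a): no successor for Q

a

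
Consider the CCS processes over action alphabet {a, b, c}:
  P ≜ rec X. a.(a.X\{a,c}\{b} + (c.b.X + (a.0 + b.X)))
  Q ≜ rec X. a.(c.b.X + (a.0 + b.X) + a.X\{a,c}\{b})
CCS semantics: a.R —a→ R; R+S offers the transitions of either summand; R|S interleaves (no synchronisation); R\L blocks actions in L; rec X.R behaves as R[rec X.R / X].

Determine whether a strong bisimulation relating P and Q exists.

Reachable graph of P (5 states):
  m0 = rec X. a.(a.X\{a,c}\{b} + (c.b.X + (a.0 + b.X))) :: --a--▸ m1
  m1 = a.(rec X. a.(a.X\{a,c}\{b} + (c.b.X + (a.0 + b.X))))\{a,c}\{b} + (c.b.(rec X. a.(a.X\{a,c}\{b} + (c.b.X + (a.0 + b.X)))) + (a.0 + b.(rec X. a.(a.X\{a,c}\{b} + (c.b.X + (a.0 + b.X)))))) :: --a--▸ m2, --a--▸ m3, --b--▸ m0, --c--▸ m4
  m2 = (rec X. a.(a.X\{a,c}\{b} + (c.b.X + (a.0 + b.X))))\{a,c}\{b} :: stopped
  m3 = 0 :: stopped
  m4 = b.(rec X. a.(a.X\{a,c}\{b} + (c.b.X + (a.0 + b.X)))) :: --b--▸ m0
Reachable graph of Q (5 states):
  n0 = rec X. a.(c.b.X + (a.0 + b.X) + a.X\{a,c}\{b}) :: --a--▸ n1
  n1 = c.b.(rec X. a.(c.b.X + (a.0 + b.X) + a.X\{a,c}\{b})) + (a.0 + b.(rec X. a.(c.b.X + (a.0 + b.X) + a.X\{a,c}\{b}))) + a.(rec X. a.(c.b.X + (a.0 + b.X) + a.X\{a,c}\{b}))\{a,c}\{b} :: --a--▸ n2, --a--▸ n3, --b--▸ n0, --c--▸ n4
  n2 = (rec X. a.(c.b.X + (a.0 + b.X) + a.X\{a,c}\{b}))\{a,c}\{b} :: stopped
  n3 = 0 :: stopped
  n4 = b.(rec X. a.(c.b.X + (a.0 + b.X) + a.X\{a,c}\{b})) :: --b--▸ n0
Coarsest stable partition (strong bisimilarity classes):
  B0 = {m0, n0}
  B1 = {m1, n1}
  B2 = {m2, m3, n2, n3}
  B3 = {m4, n4}
m0 ∈ B0, n0 ∈ B0 → same block

P ~ Q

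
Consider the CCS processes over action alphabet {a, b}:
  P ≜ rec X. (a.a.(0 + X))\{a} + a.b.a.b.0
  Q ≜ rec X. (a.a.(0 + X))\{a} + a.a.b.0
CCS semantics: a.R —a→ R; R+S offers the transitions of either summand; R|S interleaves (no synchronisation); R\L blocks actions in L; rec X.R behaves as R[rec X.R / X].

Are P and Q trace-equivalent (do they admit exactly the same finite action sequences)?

NO — witness ⟨ab⟩

LTS(P): 5 reachable states
  p0 = rec X. (a.a.(0 + X))\{a} + a.b.a.b.0 | —a→ p1
  p1 = b.a.b.0 | —b→ p2
  p2 = a.b.0 | —a→ p3
  p3 = b.0 | —b→ p4
  p4 = 0 | stopped
LTS(Q): 4 reachable states
  q0 = rec X. (a.a.(0 + X))\{a} + a.a.b.0 | —a→ q1
  q1 = a.b.0 | —a→ q2
  q2 = b.0 | —b→ q3
  q3 = 0 | stopped
Run σ = ⟨ab⟩ on P: start {p0}
  step 1 (a): {p1}
  step 2 (b): {p2}
  — P admits the full trace.
Run σ = ⟨ab⟩ on Q: start {q0}
  step 1 (a): {q1}
  step 2 (b): ∅ (Q stuck)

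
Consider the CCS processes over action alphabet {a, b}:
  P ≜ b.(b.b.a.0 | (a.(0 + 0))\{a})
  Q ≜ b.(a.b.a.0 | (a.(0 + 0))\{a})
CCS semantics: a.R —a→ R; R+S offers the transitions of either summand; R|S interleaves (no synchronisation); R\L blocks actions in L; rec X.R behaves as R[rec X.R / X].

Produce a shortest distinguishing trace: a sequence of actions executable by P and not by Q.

LTS(P): 5 reachable states
  u0 = b.(b.b.a.0 | (a.(0 + 0))\{a}) has moves —b→ u1
  u1 = b.b.a.0 | (a.(0 + 0))\{a} has moves —b→ u2
  u2 = b.a.0 | (a.(0 + 0))\{a} has moves —b→ u3
  u3 = a.0 | (a.(0 + 0))\{a} has moves —a→ u4
  u4 = 0 | (a.(0 + 0))\{a} has moves ·
LTS(Q): 5 reachable states
  v0 = b.(a.b.a.0 | (a.(0 + 0))\{a}) has moves —b→ v1
  v1 = a.b.a.0 | (a.(0 + 0))\{a} has moves —a→ v2
  v2 = b.a.0 | (a.(0 + 0))\{a} has moves —b→ v3
  v3 = a.0 | (a.(0 + 0))\{a} has moves —a→ v4
  v4 = 0 | (a.(0 + 0))\{a} has moves ·
Trace ⟨bb⟩ through P, begin at {u0}:
  [1] b ⇒ {u1}
  [2] b ⇒ {u2}
  P completes σ.
Trace ⟨bb⟩ through Q, begin at {v0}:
  [1] b ⇒ {v1}
  [2] b ⇒ ∅ (Q stuck)

bb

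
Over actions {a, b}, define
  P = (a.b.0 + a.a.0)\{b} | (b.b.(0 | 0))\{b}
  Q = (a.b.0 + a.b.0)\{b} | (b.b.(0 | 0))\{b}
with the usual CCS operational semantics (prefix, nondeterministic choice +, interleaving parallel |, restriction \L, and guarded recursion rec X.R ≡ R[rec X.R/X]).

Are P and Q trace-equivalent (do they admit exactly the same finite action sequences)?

LTS(P): 4 reachable states
  u0 = (a.b.0 + a.a.0)\{b} | (b.b.(0 | 0))\{b} :: —a→ u1, —a→ u2
  u1 = (a.0)\{b} | (b.b.(0 | 0))\{b} :: —a→ u3
  u2 = (b.0)\{b} | (b.b.(0 | 0))\{b} :: ·
  u3 = 0\{b} | (b.b.(0 | 0))\{b} :: ·
LTS(Q): 2 reachable states
  v0 = (a.b.0 + a.b.0)\{b} | (b.b.(0 | 0))\{b} :: —a→ v1
  v1 = (b.0)\{b} | (b.b.(0 | 0))\{b} :: ·
Executing aa from P (initial set {u0}):
  step 1 (a): {u1, u2}
  step 2 (a): {u3}
  ✓ P
Executing aa from Q (initial set {v0}):
  step 1 (a): {v1}
  step 2 (a): no successor for Q

trace-distinct — witness ⟨aa⟩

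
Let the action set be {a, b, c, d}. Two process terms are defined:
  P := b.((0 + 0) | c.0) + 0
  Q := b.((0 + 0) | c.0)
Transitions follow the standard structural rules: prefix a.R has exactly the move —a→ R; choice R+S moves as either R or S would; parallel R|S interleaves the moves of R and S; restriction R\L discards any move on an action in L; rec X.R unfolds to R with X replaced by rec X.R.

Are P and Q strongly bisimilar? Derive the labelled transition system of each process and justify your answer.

Reachable graph of P (3 states):
  p0 = b.((0 + 0) | c.0) + 0 | =b=> p1
  p1 = (0 + 0) | c.0 | =c=> p2
  p2 = (0 + 0) | 0 | deadlocked
Reachable graph of Q (3 states):
  q0 = b.((0 + 0) | c.0) | =b=> q1
  q1 = (0 + 0) | c.0 | =c=> q2
  q2 = (0 + 0) | 0 | deadlocked
Bisimilarity quotient blocks:
  B0 = {p0, q0}
  B1 = {p1, q1}
  B2 = {p2, q2}
p0 ∈ B0, q0 ∈ B0 → same block

bisimilar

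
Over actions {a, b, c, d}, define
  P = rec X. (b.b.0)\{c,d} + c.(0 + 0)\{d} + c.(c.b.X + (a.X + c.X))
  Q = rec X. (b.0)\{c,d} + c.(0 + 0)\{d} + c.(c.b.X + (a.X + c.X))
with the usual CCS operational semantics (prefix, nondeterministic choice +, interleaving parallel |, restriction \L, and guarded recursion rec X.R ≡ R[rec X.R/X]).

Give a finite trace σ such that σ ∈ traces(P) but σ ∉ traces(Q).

bb

P's transition system — 6 states:
  p0 = rec X. (b.b.0)\{c,d} + c.(0 + 0)\{d} + c.(c.b.X + (a.X + c.X)) has moves -b-> p1, -c-> p2, -c-> p3
  p1 = (b.0)\{c,d} has moves -b-> p4
  p2 = (0 + 0)\{d} has moves ∅
  p3 = c.b.(rec X. (b.b.0)\{c,d} + c.(0 + 0)\{d} + c.(c.b.X + (a.X + c.X))) + (a.(rec X. (b.b.0)\{c,d} + c.(0 + 0)\{d} + c.(c.b.X + (a.X + c.X))) + c.(rec X. (b.b.0)\{c,d} + c.(0 + 0)\{d} + c.(c.b.X + (a.X + c.X)))) has moves -a-> p0, -c-> p0, -c-> p5
  p4 = 0\{c,d} has moves ∅
  p5 = b.(rec X. (b.b.0)\{c,d} + c.(0 + 0)\{d} + c.(c.b.X + (a.X + c.X))) has moves -b-> p0
Q's transition system — 5 states:
  q0 = rec X. (b.0)\{c,d} + c.(0 + 0)\{d} + c.(c.b.X + (a.X + c.X)) has moves -b-> q1, -c-> q2, -c-> q3
  q1 = 0\{c,d} has moves ∅
  q2 = (0 + 0)\{d} has moves ∅
  q3 = c.b.(rec X. (b.0)\{c,d} + c.(0 + 0)\{d} + c.(c.b.X + (a.X + c.X))) + (a.(rec X. (b.0)\{c,d} + c.(0 + 0)\{d} + c.(c.b.X + (a.X + c.X))) + c.(rec X. (b.0)\{c,d} + c.(0 + 0)\{d} + c.(c.b.X + (a.X + c.X)))) has moves -a-> q0, -c-> q0, -c-> q4
  q4 = b.(rec X. (b.0)\{c,d} + c.(0 + 0)\{d} + c.(c.b.X + (a.X + c.X))) has moves -b-> q0
Run σ = ⟨bb⟩ on P: start {p0}
  [1] b ⇒ {p1}
  [2] b ⇒ {p4}
  ✓ P
Run σ = ⟨bb⟩ on Q: start {q0}
  [1] b ⇒ {q1}
  [2] b ⇒ ∅ (Q stuck)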